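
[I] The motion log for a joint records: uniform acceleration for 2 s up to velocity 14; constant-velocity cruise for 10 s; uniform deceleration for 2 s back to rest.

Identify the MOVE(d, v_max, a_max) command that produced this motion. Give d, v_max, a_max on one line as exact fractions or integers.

d=168 v_max=14 a_max=7

a_max = 14/2 = 7
d_a = ½·14·2 = 14; d_c = 14·10 = 140
d = 2·14 + 140 = 168
t_c = 10 > 0 → v_max = v_peak = 14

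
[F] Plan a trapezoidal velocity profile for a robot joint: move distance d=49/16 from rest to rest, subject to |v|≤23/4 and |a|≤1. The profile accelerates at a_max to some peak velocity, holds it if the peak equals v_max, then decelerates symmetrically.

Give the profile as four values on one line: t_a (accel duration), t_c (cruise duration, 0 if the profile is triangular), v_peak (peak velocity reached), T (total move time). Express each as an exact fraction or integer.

t_a=7/4 t_c=0 v_peak=7/4 T=7/2

v_max²/a_max = (23/4)²/1 = 529/16
49/16 < 529/16 → triangular
v_peak = √(49/16·1) = √(49/16) = 7/4
t_a = (7/4)/1 = 7/4; t_c = 0
T = 2·7/4 = 7/2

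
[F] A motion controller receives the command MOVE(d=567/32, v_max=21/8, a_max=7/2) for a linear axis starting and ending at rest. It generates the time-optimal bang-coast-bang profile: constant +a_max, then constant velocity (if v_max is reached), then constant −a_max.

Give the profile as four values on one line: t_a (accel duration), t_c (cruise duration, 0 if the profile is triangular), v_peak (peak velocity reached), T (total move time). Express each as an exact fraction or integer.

vₘ²/aₘ = (21/8)²/(7/2) = 63/32
567/32 ≥ 63/32 → trapezoidal
t_a = (21/8)/(7/2) = 3/4; v_peak = 21/8
d_cruise = 567/32 − 63/32 = 63/4; t_c = (63/4)/(21/8) = 6
T = 2·3/4 + 6 = 15/2

t_a=3/4 t_c=6 v_peak=21/8 T=15/2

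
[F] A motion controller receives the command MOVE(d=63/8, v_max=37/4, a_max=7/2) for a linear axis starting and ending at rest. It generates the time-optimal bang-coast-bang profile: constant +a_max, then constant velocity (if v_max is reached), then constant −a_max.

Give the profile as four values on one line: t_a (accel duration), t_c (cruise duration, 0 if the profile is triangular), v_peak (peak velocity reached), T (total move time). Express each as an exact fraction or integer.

(v_max)²/a_max = (37/4)²/(7/2) = 1369/56
63/8 < 1369/56 → triangular
v_peak = √(63/8·7/2) = √(441/16) = 21/4
t_a = (21/4)/(7/2) = 3/2; t_c = 0
T = 2·3/2 = 3

t_a=3/2 t_c=0 v_peak=21/4 T=3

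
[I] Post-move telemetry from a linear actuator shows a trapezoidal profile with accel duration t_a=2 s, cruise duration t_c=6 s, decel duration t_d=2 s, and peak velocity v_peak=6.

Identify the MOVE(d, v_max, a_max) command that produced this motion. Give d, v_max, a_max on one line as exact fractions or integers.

d=48 v_max=6 a_max=3

a_max = 6/2 = 3
d_a = ½·6·2 = 6; d_c = 6·6 = 36
d = 2·6 + 36 = 48
t_c = 6 > 0 → v_max = v_peak = 6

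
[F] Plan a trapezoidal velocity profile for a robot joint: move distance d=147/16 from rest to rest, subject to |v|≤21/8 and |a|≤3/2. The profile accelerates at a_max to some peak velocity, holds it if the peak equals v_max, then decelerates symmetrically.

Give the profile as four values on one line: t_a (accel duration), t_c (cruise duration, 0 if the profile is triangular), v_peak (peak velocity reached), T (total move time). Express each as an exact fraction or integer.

vₘ²/aₘ = (21/8)²/(3/2) = 147/32
147/16 ≥ 147/32 so v_max reached
t_a = (21/8)/(3/2) = 7/4; v_peak = 21/8
d_cruise = 147/16 − 147/32 = 147/32; t_c = (147/32)/(21/8) = 7/4
T = 2·7/4 + 7/4 = 21/4

t_a=7/4 t_c=7/4 v_peak=21/8 T=21/4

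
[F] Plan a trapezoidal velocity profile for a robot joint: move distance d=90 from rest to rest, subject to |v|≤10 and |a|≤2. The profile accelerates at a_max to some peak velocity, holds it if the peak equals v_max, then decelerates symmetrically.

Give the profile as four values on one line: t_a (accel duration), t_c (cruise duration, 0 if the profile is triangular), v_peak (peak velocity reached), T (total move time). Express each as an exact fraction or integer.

t_a=5 t_c=4 v_peak=10 T=14

vₘ²/aₘ = 10²/2 = 50
90 ≥ 50 so v_max reached
t_a = 10/2 = 5; v_peak = 10
d_cruise = 90 − 50 = 40; t_c = 40/10 = 4
T = 2·5 + 4 = 14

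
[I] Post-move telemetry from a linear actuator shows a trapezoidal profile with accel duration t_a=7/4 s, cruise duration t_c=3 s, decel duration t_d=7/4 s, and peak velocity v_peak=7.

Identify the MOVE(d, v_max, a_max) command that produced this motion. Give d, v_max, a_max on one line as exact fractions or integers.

a_max = 7/(7/4) = 4
d_a = ½·7·7/4 = 49/8; d_c = 7·3 = 21
d = 2·49/8 + 21 = 133/4
t_c = 3 > 0 → v_max = v_peak = 7

d=133/4 v_max=7 a_max=4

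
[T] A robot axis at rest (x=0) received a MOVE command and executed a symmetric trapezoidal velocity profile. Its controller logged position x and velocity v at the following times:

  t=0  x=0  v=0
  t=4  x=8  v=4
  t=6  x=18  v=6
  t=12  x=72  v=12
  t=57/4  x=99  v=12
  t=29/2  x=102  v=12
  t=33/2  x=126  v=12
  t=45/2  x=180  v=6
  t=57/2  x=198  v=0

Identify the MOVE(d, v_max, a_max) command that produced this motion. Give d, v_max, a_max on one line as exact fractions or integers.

final state: t=57/2, x=198, v=0 → d = 198
a_max = (4−0)/(4−0) = 1
max v = 12 over t∈[12,33/2] → v_max = 12
check: 12·(12+9/2) = 198 ✓

d=198 v_max=12 a_max=1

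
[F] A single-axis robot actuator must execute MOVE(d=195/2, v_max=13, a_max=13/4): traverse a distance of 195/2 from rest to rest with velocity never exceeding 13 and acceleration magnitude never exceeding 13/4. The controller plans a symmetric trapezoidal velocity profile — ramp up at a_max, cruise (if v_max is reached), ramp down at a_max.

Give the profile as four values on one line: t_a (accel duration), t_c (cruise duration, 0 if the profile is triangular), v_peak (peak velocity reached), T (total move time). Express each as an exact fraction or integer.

t_a=4 t_c=7/2 v_peak=13 T=23/2

(v_max)²/a_max = 13²/(13/4) = 52
195/2 ≥ 52 ⇒ cruise phase
t_a = 13/(13/4) = 4; v_peak = 13
d_cruise = 195/2 − 52 = 91/2; t_c = (91/2)/13 = 7/2
T = 2·4 + 7/2 = 23/2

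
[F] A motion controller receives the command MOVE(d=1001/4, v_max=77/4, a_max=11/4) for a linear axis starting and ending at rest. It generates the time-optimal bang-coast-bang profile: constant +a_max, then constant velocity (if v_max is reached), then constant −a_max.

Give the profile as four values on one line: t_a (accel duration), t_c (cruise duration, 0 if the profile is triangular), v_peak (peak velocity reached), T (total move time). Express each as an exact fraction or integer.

t_a=7 t_c=6 v_peak=77/4 T=20

vₘ²/aₘ = (77/4)²/(11/4) = 539/4
1001/4 ≥ 539/4 so v_max reached
t_a = (77/4)/(11/4) = 7; v_peak = 77/4
d_cruise = 1001/4 − 539/4 = 231/2; t_c = (231/2)/(77/4) = 6
T = 2·7 + 6 = 20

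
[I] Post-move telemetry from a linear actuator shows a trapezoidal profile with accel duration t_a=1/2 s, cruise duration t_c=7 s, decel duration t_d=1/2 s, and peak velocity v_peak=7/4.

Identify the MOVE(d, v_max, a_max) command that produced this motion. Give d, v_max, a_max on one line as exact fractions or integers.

a_max = (7/4)/(1/2) = 7/2
d_a = ½·7/4·1/2 = 7/16; d_c = 7/4·7 = 49/4
d = 2·7/16 + 49/4 = 105/8
t_c = 7 > 0 → v_max = v_peak = 7/4

d=105/8 v_max=7/4 a_max=7/2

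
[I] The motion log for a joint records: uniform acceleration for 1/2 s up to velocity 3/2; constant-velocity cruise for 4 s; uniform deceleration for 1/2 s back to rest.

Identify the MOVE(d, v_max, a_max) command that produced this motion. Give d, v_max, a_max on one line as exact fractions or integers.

d=27/4 v_max=3/2 a_max=3

a_max = (3/2)/(1/2) = 3
d_a = ½·3/2·1/2 = 3/8; d_c = 3/2·4 = 6
d = 2·3/8 + 6 = 27/4
t_c = 4 > 0 → v_max = v_peak = 3/2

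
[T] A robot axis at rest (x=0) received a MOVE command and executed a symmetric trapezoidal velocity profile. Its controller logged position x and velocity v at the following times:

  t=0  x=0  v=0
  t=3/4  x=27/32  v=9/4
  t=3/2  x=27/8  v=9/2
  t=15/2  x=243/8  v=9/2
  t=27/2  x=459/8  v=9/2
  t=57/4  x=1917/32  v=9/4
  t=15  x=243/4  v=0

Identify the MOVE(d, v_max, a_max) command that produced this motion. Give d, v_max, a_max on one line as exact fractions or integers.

final state: t=15, x=243/4, v=0 → d = 243/4
a_max = (9/4−0)/(3/4−0) = 3
max v = 9/2 over t∈[3/2,27/2] → v_max = 9/2
check: 9/2·(3/2+12) = 243/4 ✓

d=243/4 v_max=9/2 a_max=3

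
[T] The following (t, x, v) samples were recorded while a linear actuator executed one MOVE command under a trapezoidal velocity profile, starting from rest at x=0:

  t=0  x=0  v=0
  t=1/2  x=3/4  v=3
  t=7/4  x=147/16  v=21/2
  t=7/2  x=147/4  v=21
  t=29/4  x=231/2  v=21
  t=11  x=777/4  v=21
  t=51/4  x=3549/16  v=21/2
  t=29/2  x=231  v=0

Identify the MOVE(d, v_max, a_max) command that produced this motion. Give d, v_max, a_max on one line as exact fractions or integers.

final state: t=29/2, x=231, v=0 → d = 231
a_max = (3−0)/(1/2−0) = 6
max v = 21 over t∈[7/2,11] → v_max = 21
check: 21·(7/2+15/2) = 231 ✓

d=231 v_max=21 a_max=6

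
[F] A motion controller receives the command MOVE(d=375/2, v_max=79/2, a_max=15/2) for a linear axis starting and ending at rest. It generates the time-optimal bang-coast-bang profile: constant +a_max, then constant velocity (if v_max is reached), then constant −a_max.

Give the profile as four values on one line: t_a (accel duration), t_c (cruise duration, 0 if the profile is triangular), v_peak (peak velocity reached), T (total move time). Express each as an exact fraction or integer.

t_a=5 t_c=0 v_peak=75/2 T=10

v_max²/a_max = (79/2)²/(15/2) = 6241/30
375/2 < 6241/30 ⇒ no cruise
v_peak = √(375/2·15/2) = √(5625/4) = 75/2
t_a = (75/2)/(15/2) = 5; t_c = 0
T = 2·5 = 10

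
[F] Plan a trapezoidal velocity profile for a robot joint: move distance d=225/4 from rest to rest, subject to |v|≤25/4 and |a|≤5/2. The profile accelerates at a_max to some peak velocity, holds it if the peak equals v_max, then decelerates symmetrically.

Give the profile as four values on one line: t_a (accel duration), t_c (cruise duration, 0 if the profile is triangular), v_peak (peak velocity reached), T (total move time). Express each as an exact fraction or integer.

vₘ²/aₘ = (25/4)²/(5/2) = 125/8
225/4 ≥ 125/8 → trapezoidal
t_a = (25/4)/(5/2) = 5/2; v_peak = 25/4
d_cruise = 225/4 − 125/8 = 325/8; t_c = (325/8)/(25/4) = 13/2
T = 2·5/2 + 13/2 = 23/2

t_a=5/2 t_c=13/2 v_peak=25/4 T=23/2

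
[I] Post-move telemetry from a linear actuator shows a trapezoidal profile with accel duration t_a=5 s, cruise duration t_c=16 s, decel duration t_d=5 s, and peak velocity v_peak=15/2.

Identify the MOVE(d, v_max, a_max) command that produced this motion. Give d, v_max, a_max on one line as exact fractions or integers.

a_max = (15/2)/5 = 3/2
d_a = ½·15/2·5 = 75/4; d_c = 15/2·16 = 120
d = 2·75/4 + 120 = 315/2
t_c = 16 > 0 so v_max = 15/2

d=315/2 v_max=15/2 a_max=3/2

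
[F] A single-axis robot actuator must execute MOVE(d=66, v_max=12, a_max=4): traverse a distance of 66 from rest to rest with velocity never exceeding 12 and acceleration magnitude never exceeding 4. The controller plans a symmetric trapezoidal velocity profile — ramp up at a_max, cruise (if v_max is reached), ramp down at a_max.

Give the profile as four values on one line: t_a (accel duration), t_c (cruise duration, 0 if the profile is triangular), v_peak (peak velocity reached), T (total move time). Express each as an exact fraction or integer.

v_max²/a_max = 12²/4 = 36
66 ≥ 36 so v_max reached
t_a = 12/4 = 3; v_peak = 12
d_cruise = 66 − 36 = 30; t_c = 30/12 = 5/2
T = 2·3 + 5/2 = 17/2

t_a=3 t_c=5/2 v_peak=12 T=17/2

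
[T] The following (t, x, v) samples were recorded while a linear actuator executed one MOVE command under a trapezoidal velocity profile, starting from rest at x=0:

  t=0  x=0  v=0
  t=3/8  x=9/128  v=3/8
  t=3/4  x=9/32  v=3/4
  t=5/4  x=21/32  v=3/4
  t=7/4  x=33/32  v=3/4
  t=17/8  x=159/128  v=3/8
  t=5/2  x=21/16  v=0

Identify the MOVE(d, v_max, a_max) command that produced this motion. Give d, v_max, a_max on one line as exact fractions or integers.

final state: t=5/2, x=21/16, v=0 → d = 21/16
a_max = (3/8−0)/(3/8−0) = 1
max v = 3/4 over t∈[3/4,7/4] → v_max = 3/4
check: 3/4·(3/4+1) = 21/16 ✓

d=21/16 v_max=3/4 a_max=1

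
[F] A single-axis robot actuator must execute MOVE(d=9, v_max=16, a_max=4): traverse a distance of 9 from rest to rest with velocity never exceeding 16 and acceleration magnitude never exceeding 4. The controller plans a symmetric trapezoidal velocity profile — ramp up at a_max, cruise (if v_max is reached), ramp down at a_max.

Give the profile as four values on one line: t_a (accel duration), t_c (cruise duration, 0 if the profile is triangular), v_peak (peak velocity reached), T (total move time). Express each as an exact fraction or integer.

t_a=3/2 t_c=0 v_peak=6 T=3

(v_max)²/a_max = 16²/4 = 64
9 < 64 so t_c = 0
v_peak = √(9·4) = √36 = 6
t_a = 6/4 = 3/2; t_c = 0
T = 2·3/2 = 3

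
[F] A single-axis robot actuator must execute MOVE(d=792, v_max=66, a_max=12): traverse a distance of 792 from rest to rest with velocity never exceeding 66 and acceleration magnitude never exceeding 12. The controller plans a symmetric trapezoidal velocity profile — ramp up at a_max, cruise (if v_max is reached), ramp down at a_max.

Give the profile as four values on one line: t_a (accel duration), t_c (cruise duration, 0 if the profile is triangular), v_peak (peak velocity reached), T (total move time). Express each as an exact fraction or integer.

v_max²/a_max = 66²/12 = 363
792 ≥ 363 → trapezoidal
t_a = 66/12 = 11/2; v_peak = 66
d_cruise = 792 − 363 = 429; t_c = 429/66 = 13/2
T = 2·11/2 + 13/2 = 35/2

t_a=11/2 t_c=13/2 v_peak=66 T=35/2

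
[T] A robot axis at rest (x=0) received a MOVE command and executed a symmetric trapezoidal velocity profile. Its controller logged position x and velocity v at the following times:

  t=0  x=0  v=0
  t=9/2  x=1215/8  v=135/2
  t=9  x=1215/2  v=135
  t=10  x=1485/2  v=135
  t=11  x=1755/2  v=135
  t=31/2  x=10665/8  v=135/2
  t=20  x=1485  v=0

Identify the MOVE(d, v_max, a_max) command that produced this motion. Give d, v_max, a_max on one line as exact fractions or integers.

final state: t=20, x=1485, v=0 → d = 1485
a_max = (135/2−0)/(9/2−0) = 15
max v = 135 over t∈[9,11] → v_max = 135
check: 135·(9+2) = 1485 ✓

d=1485 v_max=135 a_max=15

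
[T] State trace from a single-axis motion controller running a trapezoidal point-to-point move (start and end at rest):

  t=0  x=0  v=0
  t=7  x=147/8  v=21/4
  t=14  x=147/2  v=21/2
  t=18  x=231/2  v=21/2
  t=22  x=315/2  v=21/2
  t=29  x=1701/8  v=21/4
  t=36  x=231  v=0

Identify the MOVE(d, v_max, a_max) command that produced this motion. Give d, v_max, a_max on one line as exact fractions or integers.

final state: t=36, x=231, v=0 → d = 231
a_max = (21/4−0)/(7−0) = 3/4
max v = 21/2 over t∈[14,22] → v_max = 21/2
check: 21/2·(14+8) = 231 ✓

d=231 v_max=21/2 a_max=3/4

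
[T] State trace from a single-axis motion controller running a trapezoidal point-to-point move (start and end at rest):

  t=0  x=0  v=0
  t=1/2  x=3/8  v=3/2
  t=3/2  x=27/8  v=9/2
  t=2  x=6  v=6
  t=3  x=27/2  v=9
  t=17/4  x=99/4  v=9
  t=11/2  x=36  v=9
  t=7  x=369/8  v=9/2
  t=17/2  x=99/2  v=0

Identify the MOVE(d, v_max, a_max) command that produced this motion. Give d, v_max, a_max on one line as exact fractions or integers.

d=99/2 v_max=9 a_max=3

final state: t=17/2, x=99/2, v=0 → d = 99/2
a_max = (3/2−0)/(1/2−0) = 3
max v = 9 over t∈[3,11/2] → v_max = 9
check: 9·(3+5/2) = 99/2 ✓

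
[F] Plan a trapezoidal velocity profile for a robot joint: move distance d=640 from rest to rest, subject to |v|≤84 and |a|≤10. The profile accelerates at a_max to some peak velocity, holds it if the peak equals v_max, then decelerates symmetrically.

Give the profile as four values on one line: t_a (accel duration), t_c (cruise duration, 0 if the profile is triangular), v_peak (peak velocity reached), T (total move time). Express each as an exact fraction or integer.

t_a=8 t_c=0 v_peak=80 T=16

vₘ²/aₘ = 84²/10 = 3528/5
640 < 3528/5 → triangular
v_peak = √(640·10) = √6400 = 80
t_a = 80/10 = 8; t_c = 0
T = 2·8 = 16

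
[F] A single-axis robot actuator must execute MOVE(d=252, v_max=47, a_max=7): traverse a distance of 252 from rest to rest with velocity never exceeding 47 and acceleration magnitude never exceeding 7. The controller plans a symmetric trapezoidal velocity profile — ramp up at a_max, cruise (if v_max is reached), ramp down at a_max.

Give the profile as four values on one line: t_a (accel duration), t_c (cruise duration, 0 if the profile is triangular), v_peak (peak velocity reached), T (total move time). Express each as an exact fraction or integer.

t_a=6 t_c=0 v_peak=42 T=12

v_max²/a_max = 47²/7 = 2209/7
252 < 2209/7 → triangular
v_peak = √(252·7) = √1764 = 42
t_a = 42/7 = 6; t_c = 0
T = 2·6 = 12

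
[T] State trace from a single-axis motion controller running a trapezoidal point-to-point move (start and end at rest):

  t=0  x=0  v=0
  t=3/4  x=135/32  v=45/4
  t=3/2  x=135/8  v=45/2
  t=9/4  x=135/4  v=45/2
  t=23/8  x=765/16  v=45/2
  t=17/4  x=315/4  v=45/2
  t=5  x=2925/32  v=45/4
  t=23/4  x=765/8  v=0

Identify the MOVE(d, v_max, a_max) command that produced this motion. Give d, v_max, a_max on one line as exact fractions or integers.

d=765/8 v_max=45/2 a_max=15

final state: t=23/4, x=765/8, v=0 → d = 765/8
a_max = (45/4−0)/(3/4−0) = 15
max v = 45/2 over t∈[3/2,17/4] → v_max = 45/2
check: 45/2·(3/2+11/4) = 765/8 ✓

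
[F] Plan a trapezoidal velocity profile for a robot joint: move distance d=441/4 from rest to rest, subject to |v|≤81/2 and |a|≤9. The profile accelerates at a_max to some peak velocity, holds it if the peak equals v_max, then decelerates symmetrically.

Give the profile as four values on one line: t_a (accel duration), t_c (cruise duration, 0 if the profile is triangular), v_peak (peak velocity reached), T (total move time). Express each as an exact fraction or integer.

v_max²/a_max = (81/2)²/9 = 729/4
441/4 < 729/4 so t_c = 0
v_peak = √(441/4·9) = √(3969/4) = 63/2
t_a = (63/2)/9 = 7/2; t_c = 0
T = 2·7/2 = 7

t_a=7/2 t_c=0 v_peak=63/2 T=7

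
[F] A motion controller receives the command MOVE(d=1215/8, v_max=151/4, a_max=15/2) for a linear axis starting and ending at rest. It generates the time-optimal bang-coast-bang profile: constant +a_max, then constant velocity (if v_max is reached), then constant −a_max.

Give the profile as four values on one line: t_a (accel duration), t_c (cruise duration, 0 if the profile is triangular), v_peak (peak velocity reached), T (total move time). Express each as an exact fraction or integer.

vₘ²/aₘ = (151/4)²/(15/2) = 22801/120
1215/8 < 22801/120 so t_c = 0
v_peak = √(1215/8·15/2) = √(18225/16) = 135/4
t_a = (135/4)/(15/2) = 9/2; t_c = 0
T = 2·9/2 = 9

t_a=9/2 t_c=0 v_peak=135/4 T=9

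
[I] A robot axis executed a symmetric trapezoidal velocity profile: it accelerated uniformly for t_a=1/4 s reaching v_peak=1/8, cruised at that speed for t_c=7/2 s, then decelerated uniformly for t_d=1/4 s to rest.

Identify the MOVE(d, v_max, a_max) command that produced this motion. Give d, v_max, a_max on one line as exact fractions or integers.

a_max = (1/8)/(1/4) = 1/2
d_a = ½·1/8·1/4 = 1/64; d_c = 1/8·7/2 = 7/16
d = 2·1/64 + 7/16 = 15/32
t_c = 7/2 > 0 ⇒ limit active, v_max = 1/8

d=15/32 v_max=1/8 a_max=1/2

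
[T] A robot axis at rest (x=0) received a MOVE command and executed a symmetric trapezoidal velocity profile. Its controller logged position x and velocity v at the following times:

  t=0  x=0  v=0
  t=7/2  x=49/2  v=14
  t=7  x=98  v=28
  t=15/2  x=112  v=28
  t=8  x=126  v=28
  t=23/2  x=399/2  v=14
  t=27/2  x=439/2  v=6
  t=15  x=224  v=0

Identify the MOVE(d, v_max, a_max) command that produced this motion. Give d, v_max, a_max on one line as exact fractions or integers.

d=224 v_max=28 a_max=4

final state: t=15, x=224, v=0 → d = 224
a_max = (14−0)/(7/2−0) = 4
max v = 28 over t∈[7,8] → v_max = 28
check: 28·(7+1) = 224 ✓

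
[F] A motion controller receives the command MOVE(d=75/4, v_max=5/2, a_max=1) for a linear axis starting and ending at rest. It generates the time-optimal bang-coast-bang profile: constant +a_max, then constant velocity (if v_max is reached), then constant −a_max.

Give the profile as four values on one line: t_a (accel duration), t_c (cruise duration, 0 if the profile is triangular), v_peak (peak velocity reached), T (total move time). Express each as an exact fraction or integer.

(v_max)²/a_max = (5/2)²/1 = 25/4
75/4 ≥ 25/4 → trapezoidal
t_a = (5/2)/1 = 5/2; v_peak = 5/2
d_cruise = 75/4 − 25/4 = 25/2; t_c = (25/2)/(5/2) = 5
T = 2·5/2 + 5 = 10

t_a=5/2 t_c=5 v_peak=5/2 T=10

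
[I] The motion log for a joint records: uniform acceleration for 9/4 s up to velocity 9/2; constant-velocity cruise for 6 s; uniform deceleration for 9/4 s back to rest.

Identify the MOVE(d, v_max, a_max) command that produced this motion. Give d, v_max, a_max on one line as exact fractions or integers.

d=297/8 v_max=9/2 a_max=2

a_max = (9/2)/(9/4) = 2
d_a = ½·9/2·9/4 = 81/16; d_c = 9/2·6 = 27
d = 2·81/16 + 27 = 297/8
t_c = 6 > 0 → v_max = v_peak = 9/2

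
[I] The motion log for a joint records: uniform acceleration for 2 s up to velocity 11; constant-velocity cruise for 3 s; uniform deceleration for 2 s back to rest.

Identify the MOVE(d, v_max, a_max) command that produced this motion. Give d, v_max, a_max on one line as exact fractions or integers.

a_max = 11/2
d_a = ½·11·2 = 11; d_c = 11·3 = 33
d = 2·11 + 33 = 55
t_c = 3 > 0 so v_max = 11

d=55 v_max=11 a_max=11/2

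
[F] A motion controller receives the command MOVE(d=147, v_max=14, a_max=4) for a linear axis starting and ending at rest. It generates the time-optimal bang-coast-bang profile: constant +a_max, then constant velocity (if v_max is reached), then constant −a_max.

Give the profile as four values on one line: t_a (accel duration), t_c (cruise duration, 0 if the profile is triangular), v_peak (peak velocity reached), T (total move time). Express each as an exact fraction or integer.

t_a=7/2 t_c=7 v_peak=14 T=14

v_max²/a_max = 14²/4 = 49
147 ≥ 49 ⇒ cruise phase
t_a = 14/4 = 7/2; v_peak = 14
d_cruise = 147 − 49 = 98; t_c = 98/14 = 7
T = 2·7/2 + 7 = 14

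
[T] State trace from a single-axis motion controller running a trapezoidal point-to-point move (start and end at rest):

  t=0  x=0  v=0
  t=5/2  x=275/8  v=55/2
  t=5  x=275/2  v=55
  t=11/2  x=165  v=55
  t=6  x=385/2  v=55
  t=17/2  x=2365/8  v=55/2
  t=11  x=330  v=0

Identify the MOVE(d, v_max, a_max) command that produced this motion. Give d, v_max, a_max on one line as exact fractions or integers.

final state: t=11, x=330, v=0 → d = 330
a_max = (55/2−0)/(5/2−0) = 11
max v = 55 over t∈[5,6] → v_max = 55
check: 55·(5+1) = 330 ✓

d=330 v_max=55 a_max=11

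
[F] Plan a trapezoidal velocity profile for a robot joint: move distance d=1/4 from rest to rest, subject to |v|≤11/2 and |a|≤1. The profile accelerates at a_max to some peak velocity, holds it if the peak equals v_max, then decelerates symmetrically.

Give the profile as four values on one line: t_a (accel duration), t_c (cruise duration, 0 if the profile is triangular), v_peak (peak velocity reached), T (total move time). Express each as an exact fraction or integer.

v_max²/a_max = (11/2)²/1 = 121/4
1/4 < 121/4 → triangular
v_peak = √(1/4·1) = √(1/4) = 1/2
t_a = (1/2)/1 = 1/2; t_c = 0
T = 2·1/2 = 1

t_a=1/2 t_c=0 v_peak=1/2 T=1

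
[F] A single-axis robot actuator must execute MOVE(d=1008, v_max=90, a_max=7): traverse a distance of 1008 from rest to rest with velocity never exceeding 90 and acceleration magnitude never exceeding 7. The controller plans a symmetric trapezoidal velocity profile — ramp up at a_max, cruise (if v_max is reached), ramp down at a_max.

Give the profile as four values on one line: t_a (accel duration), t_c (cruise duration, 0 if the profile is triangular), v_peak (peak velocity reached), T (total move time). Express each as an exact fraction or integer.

t_a=12 t_c=0 v_peak=84 T=24

vₘ²/aₘ = 90²/7 = 8100/7
1008 < 8100/7 ⇒ no cruise
v_peak = √(1008·7) = √7056 = 84
t_a = 84/7 = 12; t_c = 0
T = 2·12 = 24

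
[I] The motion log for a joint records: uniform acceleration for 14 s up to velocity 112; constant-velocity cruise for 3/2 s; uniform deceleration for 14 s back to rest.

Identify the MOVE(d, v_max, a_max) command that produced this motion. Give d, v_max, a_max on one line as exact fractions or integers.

d=1736 v_max=112 a_max=8

a_max = 112/14 = 8
d_a = ½·112·14 = 784; d_c = 112·3/2 = 168
d = 2·784 + 168 = 1736
t_c = 3/2 > 0 ⇒ limit active, v_max = 112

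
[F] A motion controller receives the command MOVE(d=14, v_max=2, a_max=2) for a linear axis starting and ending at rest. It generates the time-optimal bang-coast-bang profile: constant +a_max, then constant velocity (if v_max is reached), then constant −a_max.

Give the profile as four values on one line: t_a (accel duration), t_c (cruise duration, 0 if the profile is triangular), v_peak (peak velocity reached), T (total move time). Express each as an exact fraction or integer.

t_a=1 t_c=6 v_peak=2 T=8

(v_max)²/a_max = 2²/2 = 2
14 ≥ 2 ⇒ cruise phase
t_a = 2/2 = 1; v_peak = 2
d_cruise = 14 − 2 = 12; t_c = 12/2 = 6
T = 2·1 + 6 = 8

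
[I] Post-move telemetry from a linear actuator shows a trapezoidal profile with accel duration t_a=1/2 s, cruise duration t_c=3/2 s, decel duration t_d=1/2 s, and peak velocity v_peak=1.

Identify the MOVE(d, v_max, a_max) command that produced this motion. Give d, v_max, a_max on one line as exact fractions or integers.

d=2 v_max=1 a_max=2

a_max = 1/(1/2) = 2
d_a = ½·1·1/2 = 1/4; d_c = 1·3/2 = 3/2
d = 2·1/4 + 3/2 = 2
t_c = 3/2 > 0 ⇒ limit active, v_max = 1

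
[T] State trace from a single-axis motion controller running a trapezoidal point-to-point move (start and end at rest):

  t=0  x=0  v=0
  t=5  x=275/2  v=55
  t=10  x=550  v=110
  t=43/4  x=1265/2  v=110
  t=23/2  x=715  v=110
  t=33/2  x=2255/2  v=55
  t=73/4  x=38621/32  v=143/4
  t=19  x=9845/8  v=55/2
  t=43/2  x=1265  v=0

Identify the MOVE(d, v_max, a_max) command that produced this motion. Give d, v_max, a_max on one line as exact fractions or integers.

d=1265 v_max=110 a_max=11

final state: t=43/2, x=1265, v=0 → d = 1265
a_max = (55−0)/(5−0) = 11
max v = 110 over t∈[10,23/2] → v_max = 110
check: 110·(10+3/2) = 1265 ✓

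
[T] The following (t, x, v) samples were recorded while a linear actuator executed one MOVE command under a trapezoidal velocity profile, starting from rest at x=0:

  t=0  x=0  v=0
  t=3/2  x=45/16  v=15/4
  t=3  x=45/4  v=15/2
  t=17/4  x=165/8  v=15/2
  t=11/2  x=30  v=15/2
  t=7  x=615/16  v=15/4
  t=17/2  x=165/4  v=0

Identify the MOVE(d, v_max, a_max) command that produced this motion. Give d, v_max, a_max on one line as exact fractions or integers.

d=165/4 v_max=15/2 a_max=5/2

final state: t=17/2, x=165/4, v=0 → d = 165/4
a_max = (15/4−0)/(3/2−0) = 5/2
max v = 15/2 over t∈[3,11/2] → v_max = 15/2
check: 15/2·(3+5/2) = 165/4 ✓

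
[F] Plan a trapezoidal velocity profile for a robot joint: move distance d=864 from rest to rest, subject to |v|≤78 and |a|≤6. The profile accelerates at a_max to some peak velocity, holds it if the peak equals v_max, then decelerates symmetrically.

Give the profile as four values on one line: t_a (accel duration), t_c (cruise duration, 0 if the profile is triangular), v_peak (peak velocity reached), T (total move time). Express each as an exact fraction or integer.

v_max²/a_max = 78²/6 = 1014
864 < 1014 so t_c = 0
v_peak = √(864·6) = √5184 = 72
t_a = 72/6 = 12; t_c = 0
T = 2·12 = 24

t_a=12 t_c=0 v_peak=72 T=24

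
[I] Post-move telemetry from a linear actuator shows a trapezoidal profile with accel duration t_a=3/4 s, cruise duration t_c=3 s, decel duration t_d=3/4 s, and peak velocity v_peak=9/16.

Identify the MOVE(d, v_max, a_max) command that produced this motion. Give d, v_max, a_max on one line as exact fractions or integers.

d=135/64 v_max=9/16 a_max=3/4

a_max = (9/16)/(3/4) = 3/4
d_a = ½·9/16·3/4 = 27/128; d_c = 9/16·3 = 27/16
d = 2·27/128 + 27/16 = 135/64
t_c = 3 > 0 ⇒ limit active, v_max = 9/16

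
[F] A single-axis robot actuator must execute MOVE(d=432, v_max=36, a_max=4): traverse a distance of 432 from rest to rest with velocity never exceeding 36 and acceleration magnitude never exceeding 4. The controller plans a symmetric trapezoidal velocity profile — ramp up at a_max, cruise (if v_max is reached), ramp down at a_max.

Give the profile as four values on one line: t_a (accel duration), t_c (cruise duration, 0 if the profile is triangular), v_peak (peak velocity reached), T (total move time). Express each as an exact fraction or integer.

(v_max)²/a_max = 36²/4 = 324
432 ≥ 324 so v_max reached
t_a = 36/4 = 9; v_peak = 36
d_cruise = 432 − 324 = 108; t_c = 108/36 = 3
T = 2·9 + 3 = 21

t_a=9 t_c=3 v_peak=36 T=21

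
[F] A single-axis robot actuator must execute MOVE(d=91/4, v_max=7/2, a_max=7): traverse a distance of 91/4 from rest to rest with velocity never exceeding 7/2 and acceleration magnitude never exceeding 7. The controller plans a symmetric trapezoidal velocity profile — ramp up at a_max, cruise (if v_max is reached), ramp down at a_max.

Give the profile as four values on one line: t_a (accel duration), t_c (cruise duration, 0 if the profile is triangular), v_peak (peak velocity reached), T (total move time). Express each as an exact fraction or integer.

(v_max)²/a_max = (7/2)²/7 = 7/4
91/4 ≥ 7/4 ⇒ cruise phase
t_a = (7/2)/7 = 1/2; v_peak = 7/2
d_cruise = 91/4 − 7/4 = 21; t_c = 21/(7/2) = 6
T = 2·1/2 + 6 = 7

t_a=1/2 t_c=6 v_peak=7/2 T=7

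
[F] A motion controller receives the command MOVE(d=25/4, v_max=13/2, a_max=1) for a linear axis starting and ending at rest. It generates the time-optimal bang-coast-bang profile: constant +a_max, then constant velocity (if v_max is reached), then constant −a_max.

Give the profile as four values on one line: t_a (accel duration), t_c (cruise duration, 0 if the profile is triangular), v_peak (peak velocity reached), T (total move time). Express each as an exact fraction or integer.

vₘ²/aₘ = (13/2)²/1 = 169/4
25/4 < 169/4 ⇒ no cruise
v_peak = √(25/4·1) = √(25/4) = 5/2
t_a = (5/2)/1 = 5/2; t_c = 0
T = 2·5/2 = 5

t_a=5/2 t_c=0 v_peak=5/2 T=5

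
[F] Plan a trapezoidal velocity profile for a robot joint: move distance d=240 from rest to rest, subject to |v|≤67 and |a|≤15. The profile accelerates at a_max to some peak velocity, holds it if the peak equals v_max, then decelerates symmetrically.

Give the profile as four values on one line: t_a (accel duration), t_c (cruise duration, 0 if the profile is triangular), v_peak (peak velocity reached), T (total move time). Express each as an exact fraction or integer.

t_a=4 t_c=0 v_peak=60 T=8

(v_max)²/a_max = 67²/15 = 4489/15
240 < 4489/15 → triangular
v_peak = √(240·15) = √3600 = 60
t_a = 60/15 = 4; t_c = 0
T = 2·4 = 8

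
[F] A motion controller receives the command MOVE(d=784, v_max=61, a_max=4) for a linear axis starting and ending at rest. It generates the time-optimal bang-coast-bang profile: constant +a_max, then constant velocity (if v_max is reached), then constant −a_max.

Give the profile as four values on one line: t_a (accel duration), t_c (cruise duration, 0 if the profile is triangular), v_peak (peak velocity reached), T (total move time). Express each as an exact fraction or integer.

(v_max)²/a_max = 61²/4 = 3721/4
784 < 3721/4 ⇒ no cruise
v_peak = √(784·4) = √3136 = 56
t_a = 56/4 = 14; t_c = 0
T = 2·14 = 28

t_a=14 t_c=0 v_peak=56 T=28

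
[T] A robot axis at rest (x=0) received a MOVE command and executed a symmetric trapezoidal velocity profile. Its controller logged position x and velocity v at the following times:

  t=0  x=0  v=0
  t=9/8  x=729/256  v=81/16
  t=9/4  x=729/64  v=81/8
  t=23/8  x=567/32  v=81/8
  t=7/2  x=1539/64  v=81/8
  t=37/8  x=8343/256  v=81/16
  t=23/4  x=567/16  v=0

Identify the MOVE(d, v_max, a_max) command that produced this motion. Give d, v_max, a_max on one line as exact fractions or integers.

d=567/16 v_max=81/8 a_max=9/2

final state: t=23/4, x=567/16, v=0 → d = 567/16
a_max = (81/16−0)/(9/8−0) = 9/2
max v = 81/8 over t∈[9/4,7/2] → v_max = 81/8
check: 81/8·(9/4+5/4) = 567/16 ✓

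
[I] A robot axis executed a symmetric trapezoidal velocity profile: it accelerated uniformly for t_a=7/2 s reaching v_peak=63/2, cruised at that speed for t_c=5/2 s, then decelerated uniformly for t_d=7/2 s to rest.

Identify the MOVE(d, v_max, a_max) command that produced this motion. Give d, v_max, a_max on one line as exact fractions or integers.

d=189 v_max=63/2 a_max=9

a_max = (63/2)/(7/2) = 9
d_a = ½·63/2·7/2 = 441/8; d_c = 63/2·5/2 = 315/4
d = 2·441/8 + 315/4 = 189
t_c = 5/2 > 0 → v_max = v_peak = 63/2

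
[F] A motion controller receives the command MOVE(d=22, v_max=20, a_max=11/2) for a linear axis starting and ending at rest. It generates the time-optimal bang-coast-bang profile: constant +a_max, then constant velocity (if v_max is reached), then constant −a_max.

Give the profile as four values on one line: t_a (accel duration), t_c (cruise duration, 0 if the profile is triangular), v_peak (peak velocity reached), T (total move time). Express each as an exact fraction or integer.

vₘ²/aₘ = 20²/(11/2) = 800/11
22 < 800/11 ⇒ no cruise
v_peak = √(22·11/2) = √121 = 11
t_a = 11/(11/2) = 2; t_c = 0
T = 2·2 = 4

t_a=2 t_c=0 v_peak=11 T=4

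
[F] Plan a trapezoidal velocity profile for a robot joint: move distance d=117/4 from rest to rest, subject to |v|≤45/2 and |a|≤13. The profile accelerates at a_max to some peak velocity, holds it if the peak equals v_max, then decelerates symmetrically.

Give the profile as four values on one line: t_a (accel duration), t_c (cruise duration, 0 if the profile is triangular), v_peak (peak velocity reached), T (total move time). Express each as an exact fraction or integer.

t_a=3/2 t_c=0 v_peak=39/2 T=3

(v_max)²/a_max = (45/2)²/13 = 2025/52
117/4 < 2025/52 so t_c = 0
v_peak = √(117/4·13) = √(1521/4) = 39/2
t_a = (39/2)/13 = 3/2; t_c = 0
T = 2·3/2 = 3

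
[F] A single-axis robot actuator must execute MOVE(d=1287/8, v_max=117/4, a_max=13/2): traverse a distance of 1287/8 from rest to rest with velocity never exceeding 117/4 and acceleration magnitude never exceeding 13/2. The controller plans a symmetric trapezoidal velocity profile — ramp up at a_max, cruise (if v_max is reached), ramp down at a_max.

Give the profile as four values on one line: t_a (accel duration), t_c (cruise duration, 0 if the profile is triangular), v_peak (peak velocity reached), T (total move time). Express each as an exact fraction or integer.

t_a=9/2 t_c=1 v_peak=117/4 T=10

(v_max)²/a_max = (117/4)²/(13/2) = 1053/8
1287/8 ≥ 1053/8 ⇒ cruise phase
t_a = (117/4)/(13/2) = 9/2; v_peak = 117/4
d_cruise = 1287/8 − 1053/8 = 117/4; t_c = (117/4)/(117/4) = 1
T = 2·9/2 + 1 = 10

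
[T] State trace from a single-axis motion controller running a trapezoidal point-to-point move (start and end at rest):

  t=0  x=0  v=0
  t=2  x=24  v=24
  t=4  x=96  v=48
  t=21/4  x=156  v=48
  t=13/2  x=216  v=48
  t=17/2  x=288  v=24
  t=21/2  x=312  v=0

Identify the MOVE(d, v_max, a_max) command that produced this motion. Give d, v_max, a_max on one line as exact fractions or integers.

final state: t=21/2, x=312, v=0 → d = 312
a_max = (24−0)/(2−0) = 12
max v = 48 over t∈[4,13/2] → v_max = 48
check: 48·(4+5/2) = 312 ✓

d=312 v_max=48 a_max=12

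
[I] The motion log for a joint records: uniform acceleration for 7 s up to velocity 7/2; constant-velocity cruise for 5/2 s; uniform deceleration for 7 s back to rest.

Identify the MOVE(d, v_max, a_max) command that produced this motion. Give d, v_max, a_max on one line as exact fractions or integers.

d=133/4 v_max=7/2 a_max=1/2

a_max = (7/2)/7 = 1/2
d_a = ½·7/2·7 = 49/4; d_c = 7/2·5/2 = 35/4
d = 2·49/4 + 35/4 = 133/4
t_c = 5/2 > 0 ⇒ limit active, v_max = 7/2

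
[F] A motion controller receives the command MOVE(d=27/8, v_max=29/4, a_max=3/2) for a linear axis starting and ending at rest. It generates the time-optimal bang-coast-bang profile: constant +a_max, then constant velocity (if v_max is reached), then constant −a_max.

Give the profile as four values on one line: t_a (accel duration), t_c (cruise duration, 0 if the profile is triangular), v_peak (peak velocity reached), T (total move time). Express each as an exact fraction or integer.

vₘ²/aₘ = (29/4)²/(3/2) = 841/24
27/8 < 841/24 → triangular
v_peak = √(27/8·3/2) = √(81/16) = 9/4
t_a = (9/4)/(3/2) = 3/2; t_c = 0
T = 2·3/2 = 3

t_a=3/2 t_c=0 v_peak=9/4 T=3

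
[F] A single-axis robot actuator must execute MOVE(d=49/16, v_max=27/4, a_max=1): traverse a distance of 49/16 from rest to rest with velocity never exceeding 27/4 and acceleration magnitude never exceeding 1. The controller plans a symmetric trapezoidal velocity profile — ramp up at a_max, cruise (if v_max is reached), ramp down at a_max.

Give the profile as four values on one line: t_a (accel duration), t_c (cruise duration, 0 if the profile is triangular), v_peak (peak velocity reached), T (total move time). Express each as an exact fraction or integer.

(v_max)²/a_max = (27/4)²/1 = 729/16
49/16 < 729/16 so t_c = 0
v_peak = √(49/16·1) = √(49/16) = 7/4
t_a = (7/4)/1 = 7/4; t_c = 0
T = 2·7/4 = 7/2

t_a=7/4 t_c=0 v_peak=7/4 T=7/2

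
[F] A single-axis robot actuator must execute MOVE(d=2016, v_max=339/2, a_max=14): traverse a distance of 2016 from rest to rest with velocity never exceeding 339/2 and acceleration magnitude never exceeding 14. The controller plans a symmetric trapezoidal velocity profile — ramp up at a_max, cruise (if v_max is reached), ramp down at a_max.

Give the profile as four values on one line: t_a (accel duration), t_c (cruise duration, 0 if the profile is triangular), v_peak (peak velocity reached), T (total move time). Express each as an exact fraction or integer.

t_a=12 t_c=0 v_peak=168 T=24

v_max²/a_max = (339/2)²/14 = 114921/56
2016 < 114921/56 so t_c = 0
v_peak = √(2016·14) = √28224 = 168
t_a = 168/14 = 12; t_c = 0
T = 2·12 = 24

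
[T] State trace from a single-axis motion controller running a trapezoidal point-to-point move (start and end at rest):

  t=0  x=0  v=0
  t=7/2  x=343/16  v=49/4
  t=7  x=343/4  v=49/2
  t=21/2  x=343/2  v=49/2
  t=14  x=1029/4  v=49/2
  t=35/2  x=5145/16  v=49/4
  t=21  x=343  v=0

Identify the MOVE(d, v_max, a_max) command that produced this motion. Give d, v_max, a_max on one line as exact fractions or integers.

d=343 v_max=49/2 a_max=7/2

final state: t=21, x=343, v=0 → d = 343
a_max = (49/4−0)/(7/2−0) = 7/2
max v = 49/2 over t∈[7,14] → v_max = 49/2
check: 49/2·(7+7) = 343 ✓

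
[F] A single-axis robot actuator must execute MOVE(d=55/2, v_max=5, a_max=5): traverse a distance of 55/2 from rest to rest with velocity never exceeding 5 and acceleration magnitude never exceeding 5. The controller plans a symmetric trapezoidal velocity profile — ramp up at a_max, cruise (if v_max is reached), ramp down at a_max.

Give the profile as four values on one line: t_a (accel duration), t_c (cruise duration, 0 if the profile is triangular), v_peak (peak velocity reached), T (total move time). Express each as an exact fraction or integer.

(v_max)²/a_max = 5²/5 = 5
55/2 ≥ 5 ⇒ cruise phase
t_a = 5/5 = 1; v_peak = 5
d_cruise = 55/2 − 5 = 45/2; t_c = (45/2)/5 = 9/2
T = 2·1 + 9/2 = 13/2

t_a=1 t_c=9/2 v_peak=5 T=13/2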